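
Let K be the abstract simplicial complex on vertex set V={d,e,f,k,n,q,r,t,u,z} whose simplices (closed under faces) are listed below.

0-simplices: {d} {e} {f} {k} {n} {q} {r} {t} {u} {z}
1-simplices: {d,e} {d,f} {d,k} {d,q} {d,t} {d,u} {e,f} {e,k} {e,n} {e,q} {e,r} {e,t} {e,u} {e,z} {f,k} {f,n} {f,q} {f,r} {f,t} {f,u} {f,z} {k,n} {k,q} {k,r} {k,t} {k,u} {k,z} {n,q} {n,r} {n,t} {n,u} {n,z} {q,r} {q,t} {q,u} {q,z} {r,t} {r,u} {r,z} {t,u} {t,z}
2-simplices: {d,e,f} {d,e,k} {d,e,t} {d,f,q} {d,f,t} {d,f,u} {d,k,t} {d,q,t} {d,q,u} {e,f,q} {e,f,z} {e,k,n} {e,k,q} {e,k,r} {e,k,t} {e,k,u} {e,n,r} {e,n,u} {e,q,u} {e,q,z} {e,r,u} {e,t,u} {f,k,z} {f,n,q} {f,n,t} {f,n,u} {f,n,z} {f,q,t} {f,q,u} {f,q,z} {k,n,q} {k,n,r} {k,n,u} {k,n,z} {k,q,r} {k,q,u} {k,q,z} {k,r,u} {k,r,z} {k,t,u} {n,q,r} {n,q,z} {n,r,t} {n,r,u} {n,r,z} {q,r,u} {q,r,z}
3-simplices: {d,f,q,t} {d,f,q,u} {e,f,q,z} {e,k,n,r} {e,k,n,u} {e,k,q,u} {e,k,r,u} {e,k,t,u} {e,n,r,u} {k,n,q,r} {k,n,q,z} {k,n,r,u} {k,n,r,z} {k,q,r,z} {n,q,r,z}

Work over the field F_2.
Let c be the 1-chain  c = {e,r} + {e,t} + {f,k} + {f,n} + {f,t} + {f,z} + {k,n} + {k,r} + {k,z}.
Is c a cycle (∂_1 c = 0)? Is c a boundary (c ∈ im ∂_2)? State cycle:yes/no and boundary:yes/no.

cycle:yes boundary:yes

n_0=10 n_1=41 n_2=47 n_3=15  [Z2]
∂1: piv[de,df,dk,dq,dt,du,en,er,ez] rk=9  ker:ef,ek,eq,et,eu,fk,fn,fq,fr,ft,fu,fz,kn,kq,kr,kt,ku,kz,nq,nr,nt,nu,nz,qr,qt,qu,qz,rt,ru,rz,tu,tz
∂2: piv[def,dek,det,dfq,dft,dfu,dkt,dqt,dqu,efq,efz,ekn,ekq,ekr,eku,enr,enu,equ,eqz,eru,etu,fkz,fnq,fnt,fnu,fnz,knz,kqr,krz,nrt] rk=30  ker:ekt,fqt,fqu,fqz,knq,knr,knu,kqu,kqz,kru,ktu,nqr,nqz,nru,nrz,qru,qrz
∂3: piv[dfqt,dfqu,efqz,eknr,eknu,ekqu,ekru,ektu,enru,knqr,knqz,knrz,kqrz] rk=13  ker:knru,nqrz
∂1c = 0
c vs im∂2: reduces to 0 ⇒ boundary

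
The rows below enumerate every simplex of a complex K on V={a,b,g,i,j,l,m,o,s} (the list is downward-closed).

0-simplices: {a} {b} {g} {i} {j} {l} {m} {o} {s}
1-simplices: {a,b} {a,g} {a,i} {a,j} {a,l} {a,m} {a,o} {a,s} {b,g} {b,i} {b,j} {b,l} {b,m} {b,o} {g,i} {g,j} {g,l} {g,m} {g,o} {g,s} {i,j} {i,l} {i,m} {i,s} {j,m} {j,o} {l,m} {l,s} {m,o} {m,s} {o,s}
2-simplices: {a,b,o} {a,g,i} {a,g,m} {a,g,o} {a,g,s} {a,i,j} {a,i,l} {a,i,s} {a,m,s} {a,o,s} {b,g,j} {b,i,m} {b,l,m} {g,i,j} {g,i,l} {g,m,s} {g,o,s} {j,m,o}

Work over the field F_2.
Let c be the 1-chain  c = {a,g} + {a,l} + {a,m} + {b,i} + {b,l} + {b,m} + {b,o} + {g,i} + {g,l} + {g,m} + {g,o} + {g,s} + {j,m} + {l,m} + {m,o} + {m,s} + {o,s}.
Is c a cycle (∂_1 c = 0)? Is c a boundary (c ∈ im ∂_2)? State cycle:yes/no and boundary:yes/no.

n_0=9 n_1=31 n_2=18  [Z2]
∂1: piv[ab,ag,ai,aj,al,am,ao,as] rk=8  ker:bg,bi,bj,bl,bm,bo,gi,gj,gl,gm,go,gs,ij,il,im,is,jm,jo,lm,ls,mo,ms,os
∂2: piv[abo,agi,agm,ago,ags,aij,ail,ais,ams,aos,bgj,bim,blm,gij,gil,jmo] rk=16  ker:gms,gos
∂1c = {a} + {j} + {m} + {s}

cycle:no boundary:no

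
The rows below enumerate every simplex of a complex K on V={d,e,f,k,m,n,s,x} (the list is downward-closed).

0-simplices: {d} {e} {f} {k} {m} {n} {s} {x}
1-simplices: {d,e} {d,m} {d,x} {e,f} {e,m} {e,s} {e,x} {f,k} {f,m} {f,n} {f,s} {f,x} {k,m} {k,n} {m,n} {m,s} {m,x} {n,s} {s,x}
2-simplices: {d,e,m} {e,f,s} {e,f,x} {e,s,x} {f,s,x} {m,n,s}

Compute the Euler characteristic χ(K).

χ(K)=-5

n_0=8 n_1=19 n_2=6
χ=+8−19+6=-5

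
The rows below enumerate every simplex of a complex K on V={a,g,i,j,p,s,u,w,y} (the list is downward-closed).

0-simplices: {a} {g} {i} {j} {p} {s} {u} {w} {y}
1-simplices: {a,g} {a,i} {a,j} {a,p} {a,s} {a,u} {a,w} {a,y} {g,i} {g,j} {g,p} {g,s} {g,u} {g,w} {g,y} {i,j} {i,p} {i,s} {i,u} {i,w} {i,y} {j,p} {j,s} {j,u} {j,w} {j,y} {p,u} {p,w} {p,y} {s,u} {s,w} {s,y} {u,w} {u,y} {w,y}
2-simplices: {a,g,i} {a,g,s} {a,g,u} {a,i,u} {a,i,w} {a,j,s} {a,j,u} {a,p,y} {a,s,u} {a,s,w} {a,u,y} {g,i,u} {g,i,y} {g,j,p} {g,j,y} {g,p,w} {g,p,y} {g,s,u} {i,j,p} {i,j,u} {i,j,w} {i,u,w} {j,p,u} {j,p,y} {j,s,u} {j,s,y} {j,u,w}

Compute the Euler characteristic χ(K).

χ(K)=1

n_0=9 n_1=35 n_2=27
χ=+9−35+27=1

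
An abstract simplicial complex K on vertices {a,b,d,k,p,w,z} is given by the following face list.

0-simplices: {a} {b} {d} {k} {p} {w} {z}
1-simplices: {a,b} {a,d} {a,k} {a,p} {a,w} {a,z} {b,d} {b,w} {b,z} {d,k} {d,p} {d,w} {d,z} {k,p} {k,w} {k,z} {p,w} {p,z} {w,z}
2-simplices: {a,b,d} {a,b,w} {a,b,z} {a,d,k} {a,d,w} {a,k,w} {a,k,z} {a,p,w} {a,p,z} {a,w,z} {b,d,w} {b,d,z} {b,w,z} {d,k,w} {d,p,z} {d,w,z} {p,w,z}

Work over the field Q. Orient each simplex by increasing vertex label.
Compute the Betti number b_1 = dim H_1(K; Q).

n_0=7 n_1=19 n_2=17  [Q]
∂1: piv[ab,ad,ak,ap,aw,az] rk=6  ker:bd,bw,bz,dk,dp,dw,dz,kp,kw,kz,pw,pz,wz
∂2: piv[abd,abw,abz,adk,adw,akw,akz,apw,apz,awz,bdz,dpz] rk=12  ker:bdw,bwz,dkw,dwz,pwz
b_1=(19−6)−12=1

b_1=1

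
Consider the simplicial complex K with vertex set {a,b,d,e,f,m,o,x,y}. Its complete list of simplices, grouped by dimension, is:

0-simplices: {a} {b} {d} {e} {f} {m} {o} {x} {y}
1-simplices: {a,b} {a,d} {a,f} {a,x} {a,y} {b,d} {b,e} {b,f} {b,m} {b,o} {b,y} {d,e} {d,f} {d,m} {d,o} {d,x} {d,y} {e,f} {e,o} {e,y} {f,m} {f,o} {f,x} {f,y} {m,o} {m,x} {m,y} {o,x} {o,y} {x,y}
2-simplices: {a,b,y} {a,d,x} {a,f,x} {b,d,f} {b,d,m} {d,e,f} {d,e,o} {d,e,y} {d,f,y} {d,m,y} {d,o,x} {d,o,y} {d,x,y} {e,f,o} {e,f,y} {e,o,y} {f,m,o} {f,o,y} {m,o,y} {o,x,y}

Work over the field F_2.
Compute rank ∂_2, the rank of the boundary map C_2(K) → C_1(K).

n_0=9 n_1=30 n_2=20  [Z2]
∂1: piv[ab,ad,af,ax,ay,be,bm,bo] rk=8  ker:bd,bf,by,de,df,dm,do,dx,dy,ef,eo,ey,fm,fo,fx,fy,mo,mx,my,ox,oy,xy
∂2: piv[aby,adx,afx,bdf,bdm,def,deo,dey,dfy,dmy,dox,doy,dxy,efo,fmo,moy] rk=16  ker:efy,eoy,foy,oxy
rk∂_2=16

rank∂_2=16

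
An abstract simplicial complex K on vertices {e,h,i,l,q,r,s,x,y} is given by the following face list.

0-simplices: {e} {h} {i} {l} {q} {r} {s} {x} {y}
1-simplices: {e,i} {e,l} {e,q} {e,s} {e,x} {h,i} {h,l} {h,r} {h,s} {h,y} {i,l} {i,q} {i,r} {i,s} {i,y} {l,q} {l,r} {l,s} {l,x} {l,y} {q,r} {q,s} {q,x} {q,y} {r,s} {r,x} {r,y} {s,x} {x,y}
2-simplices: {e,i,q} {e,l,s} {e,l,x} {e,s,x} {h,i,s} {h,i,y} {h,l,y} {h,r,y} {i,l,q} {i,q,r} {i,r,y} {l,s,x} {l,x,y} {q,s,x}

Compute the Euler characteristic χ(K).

χ(K)=-6

n_0=9 n_1=29 n_2=14
χ=+9−29+14=-6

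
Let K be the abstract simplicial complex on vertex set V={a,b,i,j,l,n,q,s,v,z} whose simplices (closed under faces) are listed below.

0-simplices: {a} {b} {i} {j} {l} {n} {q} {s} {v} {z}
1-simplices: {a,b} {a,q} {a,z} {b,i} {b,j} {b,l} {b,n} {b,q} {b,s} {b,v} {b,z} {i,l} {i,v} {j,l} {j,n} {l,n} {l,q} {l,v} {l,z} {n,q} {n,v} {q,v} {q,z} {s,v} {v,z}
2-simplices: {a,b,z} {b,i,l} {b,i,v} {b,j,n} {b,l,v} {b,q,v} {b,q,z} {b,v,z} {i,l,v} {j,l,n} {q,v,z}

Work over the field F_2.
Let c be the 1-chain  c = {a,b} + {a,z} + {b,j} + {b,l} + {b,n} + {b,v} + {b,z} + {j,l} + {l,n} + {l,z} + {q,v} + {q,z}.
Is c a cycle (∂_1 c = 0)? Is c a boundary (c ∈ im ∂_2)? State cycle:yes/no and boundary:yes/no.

n_0=10 n_1=25 n_2=11  [Z2]
∂1: piv[ab,aq,az,bi,bj,bl,bn,bs,bv] rk=9  ker:bq,bz,il,iv,jl,jn,ln,lq,lv,lz,nq,nv,qv,qz,sv,vz
∂2: piv[abz,bil,biv,bjn,blv,bqv,bqz,bvz,jln] rk=9  ker:ilv,qvz
∂1c = 0
c vs im∂2: residual ≠ 0 ⇒ not boundary

cycle:yes boundary:no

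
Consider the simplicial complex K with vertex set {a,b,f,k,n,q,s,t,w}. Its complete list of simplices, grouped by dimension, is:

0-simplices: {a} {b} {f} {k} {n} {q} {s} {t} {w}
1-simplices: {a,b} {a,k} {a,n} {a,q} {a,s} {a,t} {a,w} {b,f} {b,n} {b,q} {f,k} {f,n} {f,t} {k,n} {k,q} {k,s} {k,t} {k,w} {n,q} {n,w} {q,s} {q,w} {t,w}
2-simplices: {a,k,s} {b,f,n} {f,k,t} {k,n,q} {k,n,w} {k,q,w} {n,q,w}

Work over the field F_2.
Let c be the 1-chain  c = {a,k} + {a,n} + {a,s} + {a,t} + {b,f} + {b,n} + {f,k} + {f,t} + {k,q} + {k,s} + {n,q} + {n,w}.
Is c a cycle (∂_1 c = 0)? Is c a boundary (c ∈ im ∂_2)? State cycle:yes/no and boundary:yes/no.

cycle:no boundary:no

n_0=9 n_1=23 n_2=7  [Z2]
∂1: piv[ab,ak,an,aq,as,at,aw,bf] rk=8  ker:bn,bq,fk,fn,ft,kn,kq,ks,kt,kw,nq,nw,qs,qw,tw
∂2: piv[aks,bfn,fkt,knq,knw,kqw] rk=6  ker:nqw
∂1c = {f} + {w}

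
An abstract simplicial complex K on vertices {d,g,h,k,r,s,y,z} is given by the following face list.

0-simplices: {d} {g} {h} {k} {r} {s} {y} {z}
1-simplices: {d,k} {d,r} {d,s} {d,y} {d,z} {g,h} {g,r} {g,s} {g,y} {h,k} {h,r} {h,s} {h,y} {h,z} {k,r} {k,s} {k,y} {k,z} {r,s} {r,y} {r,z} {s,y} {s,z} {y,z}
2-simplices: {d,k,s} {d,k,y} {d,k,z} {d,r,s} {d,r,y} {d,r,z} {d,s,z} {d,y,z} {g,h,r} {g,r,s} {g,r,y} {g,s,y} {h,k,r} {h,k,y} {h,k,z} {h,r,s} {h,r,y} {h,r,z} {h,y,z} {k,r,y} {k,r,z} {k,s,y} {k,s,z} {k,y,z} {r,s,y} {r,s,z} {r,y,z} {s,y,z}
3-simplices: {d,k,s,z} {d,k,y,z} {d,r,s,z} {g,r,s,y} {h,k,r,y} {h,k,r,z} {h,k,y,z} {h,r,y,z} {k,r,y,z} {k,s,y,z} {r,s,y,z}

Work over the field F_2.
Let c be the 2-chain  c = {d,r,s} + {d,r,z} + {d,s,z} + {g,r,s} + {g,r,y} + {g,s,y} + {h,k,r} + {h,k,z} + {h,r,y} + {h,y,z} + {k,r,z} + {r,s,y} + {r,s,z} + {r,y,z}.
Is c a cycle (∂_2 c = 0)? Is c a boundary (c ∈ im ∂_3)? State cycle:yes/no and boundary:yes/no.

cycle:yes boundary:yes

n_0=8 n_1=24 n_2=28 n_3=11  [Z2]
∂1: piv[dk,dr,ds,dy,dz,gh,gr] rk=7  ker:gs,gy,hk,hr,hs,hy,hz,kr,ks,ky,kz,rs,ry,rz,sy,sz,yz
∂2: piv[dks,dky,dkz,drs,dry,drz,dsz,dyz,ghr,grs,gry,gsy,hkr,hky,hkz,hrs,hry] rk=17  ker:hrz,hyz,kry,krz,ksy,ksz,kyz,rsy,rsz,ryz,syz
∂3: piv[dksz,dkyz,drsz,grsy,hkry,hkrz,hkyz,hryz,ksyz,rsyz] rk=10  ker:kryz
∂2c = 0
c vs im∂3: reduces to 0 ⇒ boundary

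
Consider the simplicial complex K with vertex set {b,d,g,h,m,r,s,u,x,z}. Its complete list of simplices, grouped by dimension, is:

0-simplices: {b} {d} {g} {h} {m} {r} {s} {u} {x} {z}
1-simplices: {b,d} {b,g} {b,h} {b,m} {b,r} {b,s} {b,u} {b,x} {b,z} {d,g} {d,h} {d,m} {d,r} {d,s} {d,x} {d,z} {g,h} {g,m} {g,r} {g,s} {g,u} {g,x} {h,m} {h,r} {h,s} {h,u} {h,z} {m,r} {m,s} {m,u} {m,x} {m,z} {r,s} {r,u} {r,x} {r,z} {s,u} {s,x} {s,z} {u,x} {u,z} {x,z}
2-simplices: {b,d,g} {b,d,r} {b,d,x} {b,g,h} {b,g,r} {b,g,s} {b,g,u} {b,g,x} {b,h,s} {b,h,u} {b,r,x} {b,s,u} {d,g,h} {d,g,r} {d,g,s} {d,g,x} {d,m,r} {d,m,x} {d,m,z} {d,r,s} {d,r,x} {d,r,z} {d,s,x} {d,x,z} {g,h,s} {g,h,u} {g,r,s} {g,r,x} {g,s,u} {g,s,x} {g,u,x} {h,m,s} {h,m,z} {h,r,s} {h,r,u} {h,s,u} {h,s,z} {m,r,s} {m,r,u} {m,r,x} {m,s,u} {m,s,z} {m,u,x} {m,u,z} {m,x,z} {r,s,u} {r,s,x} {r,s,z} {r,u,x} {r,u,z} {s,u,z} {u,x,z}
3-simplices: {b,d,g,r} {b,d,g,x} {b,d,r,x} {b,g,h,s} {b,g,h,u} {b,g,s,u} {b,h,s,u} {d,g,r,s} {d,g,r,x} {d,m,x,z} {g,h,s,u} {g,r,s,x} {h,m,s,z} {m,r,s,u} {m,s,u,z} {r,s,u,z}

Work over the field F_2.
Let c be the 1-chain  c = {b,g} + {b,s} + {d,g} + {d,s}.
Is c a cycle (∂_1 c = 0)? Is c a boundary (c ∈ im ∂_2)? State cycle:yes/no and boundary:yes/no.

cycle:yes boundary:yes

n_0=10 n_1=42 n_2=52 n_3=16  [Z2]
∂1: piv[bd,bg,bh,bm,br,bs,bu,bx,bz] rk=9  ker:dg,dh,dm,dr,ds,dx,dz,gh,gm,gr,gs,gu,gx,hm,hr,hs,hu,hz,mr,ms,mu,mx,mz,rs,ru,rx,rz,su,sx,sz,ux,uz,xz
∂2: piv[bdg,bdr,bdx,bgh,bgr,bgs,bgu,bgx,bhs,bhu,brx,bsu,dgh,dgs,dmr,dmx,dmz,drs,drz,dsx,dxz,gux,hms,hmz,hrs,hru,hsz,mrs,mru,muz] rk=30  ker:dgr,dgx,drx,ghs,ghu,grs,grx,gsu,gsx,hsu,mrx,msu,msz,mux,mxz,rsu,rsx,rsz,rux,ruz,suz,uxz
∂3: piv[bdgr,bdgx,bdrx,bghs,bghu,bgsu,bhsu,dgrs,dgrx,dmxz,grsx,hmsz,mrsu,msuz,rsuz] rk=15  ker:ghsu
∂1c = 0
c vs im∂2: reduces to 0 ⇒ boundary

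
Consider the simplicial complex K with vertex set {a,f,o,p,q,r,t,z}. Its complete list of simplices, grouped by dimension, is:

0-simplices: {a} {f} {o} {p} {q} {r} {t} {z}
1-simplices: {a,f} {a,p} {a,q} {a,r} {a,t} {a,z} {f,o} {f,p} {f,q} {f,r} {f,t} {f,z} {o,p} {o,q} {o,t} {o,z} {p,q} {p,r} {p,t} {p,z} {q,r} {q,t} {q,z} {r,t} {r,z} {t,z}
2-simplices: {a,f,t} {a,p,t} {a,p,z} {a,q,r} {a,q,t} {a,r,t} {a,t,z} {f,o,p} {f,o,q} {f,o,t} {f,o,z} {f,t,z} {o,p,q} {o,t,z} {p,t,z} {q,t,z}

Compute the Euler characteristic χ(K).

χ(K)=-2

n_0=8 n_1=26 n_2=16
χ=+8−26+16=-2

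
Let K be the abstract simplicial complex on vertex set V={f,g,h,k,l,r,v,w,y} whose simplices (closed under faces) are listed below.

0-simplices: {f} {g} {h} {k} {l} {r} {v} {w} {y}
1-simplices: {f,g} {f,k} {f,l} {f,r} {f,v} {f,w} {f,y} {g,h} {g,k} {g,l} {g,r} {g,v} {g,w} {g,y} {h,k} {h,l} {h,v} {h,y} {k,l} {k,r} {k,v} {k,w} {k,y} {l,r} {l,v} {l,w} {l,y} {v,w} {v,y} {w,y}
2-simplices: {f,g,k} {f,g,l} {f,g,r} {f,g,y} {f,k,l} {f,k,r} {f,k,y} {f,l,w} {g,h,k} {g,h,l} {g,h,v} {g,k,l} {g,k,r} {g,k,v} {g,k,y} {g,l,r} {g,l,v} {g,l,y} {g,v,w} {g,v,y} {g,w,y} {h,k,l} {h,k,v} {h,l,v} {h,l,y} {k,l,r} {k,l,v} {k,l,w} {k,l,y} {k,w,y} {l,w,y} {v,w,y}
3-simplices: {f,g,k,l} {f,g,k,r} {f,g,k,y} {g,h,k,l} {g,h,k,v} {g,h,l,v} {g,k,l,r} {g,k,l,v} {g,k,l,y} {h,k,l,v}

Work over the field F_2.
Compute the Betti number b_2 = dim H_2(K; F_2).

b_2=2

n_0=9 n_1=30 n_2=32 n_3=10  [Z2]
∂1: piv[fg,fk,fl,fr,fv,fw,fy,gh] rk=8  ker:gk,gl,gr,gv,gw,gy,hk,hl,hv,hy,kl,kr,kv,kw,ky,lr,lv,lw,ly,vw,vy,wy
∂2: piv[fgk,fgl,fgr,fgy,fkl,fkr,fky,flw,ghk,ghl,ghv,gkv,glr,glv,gly,gvw,gvy,gwy,hly,klw,kwy] rk=21  ker:gkl,gkr,gky,hkl,hkv,hlv,klr,klv,kly,lwy,vwy
∂3: piv[fgkl,fgkr,fgky,ghkl,ghkv,ghlv,gklr,gklv,gkly] rk=9  ker:hklv
b_2=(32−21)−9=2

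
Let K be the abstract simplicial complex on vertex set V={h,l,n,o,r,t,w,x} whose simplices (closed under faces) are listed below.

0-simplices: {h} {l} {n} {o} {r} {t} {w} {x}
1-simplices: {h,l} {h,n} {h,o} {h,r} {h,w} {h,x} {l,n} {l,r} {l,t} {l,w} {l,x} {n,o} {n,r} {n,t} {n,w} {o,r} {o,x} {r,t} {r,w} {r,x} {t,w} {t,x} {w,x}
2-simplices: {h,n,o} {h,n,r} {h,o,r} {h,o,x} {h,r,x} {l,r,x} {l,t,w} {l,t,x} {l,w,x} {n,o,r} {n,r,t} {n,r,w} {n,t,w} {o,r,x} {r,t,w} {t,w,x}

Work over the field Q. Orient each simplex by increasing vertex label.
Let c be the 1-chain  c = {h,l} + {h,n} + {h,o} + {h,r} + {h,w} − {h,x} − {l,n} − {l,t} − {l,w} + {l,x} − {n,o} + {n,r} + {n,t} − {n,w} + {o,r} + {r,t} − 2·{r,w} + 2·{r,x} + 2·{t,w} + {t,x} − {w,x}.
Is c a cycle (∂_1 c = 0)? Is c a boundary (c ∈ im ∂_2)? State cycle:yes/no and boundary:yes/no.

cycle:no boundary:no

n_0=8 n_1=23 n_2=16  [Q]
∂1: piv[hl,hn,ho,hr,hw,hx,lt] rk=7  ker:ln,lr,lw,lx,no,nr,nt,nw,or,ox,rt,rw,rx,tw,tx,wx
∂2: piv[hno,hnr,hor,hox,hrx,lrx,ltw,ltx,lwx,nrt,nrw,ntw] rk=12  ker:nor,orx,rtw,twx
∂1c = −4·{h} + 3·{l} − {o} + 2·{r} − 2·{t} + 2·{x}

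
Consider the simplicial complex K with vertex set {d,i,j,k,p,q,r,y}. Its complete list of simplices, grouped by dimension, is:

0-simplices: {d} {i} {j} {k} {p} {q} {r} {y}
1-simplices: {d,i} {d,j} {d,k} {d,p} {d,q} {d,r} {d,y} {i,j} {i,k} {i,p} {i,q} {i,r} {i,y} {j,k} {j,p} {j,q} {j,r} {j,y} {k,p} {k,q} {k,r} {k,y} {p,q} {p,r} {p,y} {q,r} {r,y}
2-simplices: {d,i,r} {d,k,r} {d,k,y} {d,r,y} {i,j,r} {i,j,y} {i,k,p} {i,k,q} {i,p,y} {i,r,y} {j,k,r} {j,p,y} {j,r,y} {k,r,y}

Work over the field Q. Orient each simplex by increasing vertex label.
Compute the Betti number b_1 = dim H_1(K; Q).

b_1=8

n_0=8 n_1=27 n_2=14  [Q]
∂1: piv[di,dj,dk,dp,dq,dr,dy] rk=7  ker:ij,ik,ip,iq,ir,iy,jk,jp,jq,jr,jy,kp,kq,kr,ky,pq,pr,py,qr,ry
∂2: piv[dir,dkr,dky,dry,ijr,ijy,ikp,ikq,ipy,iry,jkr,jpy] rk=12  ker:jry,kry
b_1=(27−7)−12=8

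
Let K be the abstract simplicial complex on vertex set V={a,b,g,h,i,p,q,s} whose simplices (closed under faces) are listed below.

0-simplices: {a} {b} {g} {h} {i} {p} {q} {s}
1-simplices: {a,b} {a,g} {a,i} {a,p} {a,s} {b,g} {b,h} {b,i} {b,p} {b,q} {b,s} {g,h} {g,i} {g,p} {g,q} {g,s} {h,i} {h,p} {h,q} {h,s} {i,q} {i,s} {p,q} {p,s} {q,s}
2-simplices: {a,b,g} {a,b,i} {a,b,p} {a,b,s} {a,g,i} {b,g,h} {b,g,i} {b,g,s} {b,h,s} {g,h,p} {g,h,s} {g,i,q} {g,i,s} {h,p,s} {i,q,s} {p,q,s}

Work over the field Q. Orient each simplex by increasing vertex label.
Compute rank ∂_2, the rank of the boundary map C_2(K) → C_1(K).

n_0=8 n_1=25 n_2=16  [Q]
∂1: piv[ab,ag,ai,ap,as,bh,bq] rk=7  ker:bg,bi,bp,bs,gh,gi,gp,gq,gs,hi,hp,hq,hs,iq,is,pq,ps,qs
∂2: piv[abg,abi,abp,abs,agi,bgh,bgs,bhs,ghp,giq,gis,hps,iqs,pqs] rk=14  ker:bgi,ghs
rk∂_2=14

rank∂_2=14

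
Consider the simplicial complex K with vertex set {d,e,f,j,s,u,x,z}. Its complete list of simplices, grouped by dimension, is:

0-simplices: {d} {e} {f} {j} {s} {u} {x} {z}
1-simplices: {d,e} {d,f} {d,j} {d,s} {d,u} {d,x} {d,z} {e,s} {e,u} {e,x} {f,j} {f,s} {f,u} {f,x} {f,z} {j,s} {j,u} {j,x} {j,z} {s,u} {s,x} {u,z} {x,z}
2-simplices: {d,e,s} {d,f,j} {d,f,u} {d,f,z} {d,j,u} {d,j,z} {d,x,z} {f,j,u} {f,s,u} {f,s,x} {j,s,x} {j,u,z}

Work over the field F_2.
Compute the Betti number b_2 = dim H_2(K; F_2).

b_2=1

n_0=8 n_1=23 n_2=12  [Z2]
∂1: piv[de,df,dj,ds,du,dx,dz] rk=7  ker:es,eu,ex,fj,fs,fu,fx,fz,js,ju,jx,jz,su,sx,uz,xz
∂2: piv[des,dfj,dfu,dfz,dju,djz,dxz,fsu,fsx,jsx,juz] rk=11  ker:fju
b_2=(12−11)−0=1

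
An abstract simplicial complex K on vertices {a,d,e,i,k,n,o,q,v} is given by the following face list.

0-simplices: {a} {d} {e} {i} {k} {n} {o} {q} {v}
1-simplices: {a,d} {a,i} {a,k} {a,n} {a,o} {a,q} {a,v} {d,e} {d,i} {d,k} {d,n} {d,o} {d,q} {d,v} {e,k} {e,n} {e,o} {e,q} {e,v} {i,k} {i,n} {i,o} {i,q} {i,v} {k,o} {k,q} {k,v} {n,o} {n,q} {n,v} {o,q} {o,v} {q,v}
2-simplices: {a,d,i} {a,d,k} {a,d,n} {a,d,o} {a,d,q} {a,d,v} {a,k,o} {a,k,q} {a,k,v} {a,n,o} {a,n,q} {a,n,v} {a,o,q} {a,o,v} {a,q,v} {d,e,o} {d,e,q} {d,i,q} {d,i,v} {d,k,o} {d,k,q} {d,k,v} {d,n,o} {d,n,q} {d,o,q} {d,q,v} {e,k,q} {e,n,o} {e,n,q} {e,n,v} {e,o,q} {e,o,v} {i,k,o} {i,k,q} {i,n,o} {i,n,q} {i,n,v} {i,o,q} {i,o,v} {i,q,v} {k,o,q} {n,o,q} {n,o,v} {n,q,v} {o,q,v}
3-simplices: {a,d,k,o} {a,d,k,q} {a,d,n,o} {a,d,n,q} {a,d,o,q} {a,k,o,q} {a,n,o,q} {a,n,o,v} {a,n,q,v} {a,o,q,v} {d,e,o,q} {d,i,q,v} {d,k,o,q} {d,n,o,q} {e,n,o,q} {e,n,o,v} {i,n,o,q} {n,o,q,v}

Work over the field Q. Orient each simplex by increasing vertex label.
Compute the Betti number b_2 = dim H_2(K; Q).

b_2=5

n_0=9 n_1=33 n_2=45 n_3=18  [Q]
∂1: piv[ad,ai,ak,an,ao,aq,av,de] rk=8  ker:di,dk,dn,do,dq,dv,ek,en,eo,eq,ev,ik,in,io,iq,iv,ko,kq,kv,no,nq,nv,oq,ov,qv
∂2: piv[adi,adk,adn,ado,adq,adv,ako,akq,akv,ano,anq,anv,aoq,aov,aqv,deo,deq,diq,div,ekq,eno,env,iko,ikq,ino] rk=25  ker:dko,dkq,dkv,dno,dnq,doq,dqv,enq,eoq,eov,inq,inv,ioq,iov,iqv,koq,noq,nov,nqv,oqv
∂3: piv[adko,adkq,adno,adnq,adoq,akoq,anoq,anov,anqv,aoqv,deoq,diqv,enoq,enov,inoq] rk=15  ker:dkoq,dnoq,noqv
b_2=(45−25)−15=5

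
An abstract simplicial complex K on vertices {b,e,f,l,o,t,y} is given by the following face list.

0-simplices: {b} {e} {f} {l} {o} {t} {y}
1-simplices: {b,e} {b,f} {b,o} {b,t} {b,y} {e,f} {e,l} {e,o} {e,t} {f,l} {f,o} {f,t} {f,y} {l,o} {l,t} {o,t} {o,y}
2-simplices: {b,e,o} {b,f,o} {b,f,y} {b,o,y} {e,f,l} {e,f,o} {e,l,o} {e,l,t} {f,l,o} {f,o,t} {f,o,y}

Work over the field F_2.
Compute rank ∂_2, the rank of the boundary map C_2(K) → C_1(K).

n_0=7 n_1=17 n_2=11  [Z2]
∂1: piv[be,bf,bo,bt,by,el] rk=6  ker:ef,eo,et,fl,fo,ft,fy,lo,lt,ot,oy
∂2: piv[beo,bfo,bfy,boy,efl,efo,elo,elt,fot] rk=9  ker:flo,foy
rk∂_2=9

rank∂_2=9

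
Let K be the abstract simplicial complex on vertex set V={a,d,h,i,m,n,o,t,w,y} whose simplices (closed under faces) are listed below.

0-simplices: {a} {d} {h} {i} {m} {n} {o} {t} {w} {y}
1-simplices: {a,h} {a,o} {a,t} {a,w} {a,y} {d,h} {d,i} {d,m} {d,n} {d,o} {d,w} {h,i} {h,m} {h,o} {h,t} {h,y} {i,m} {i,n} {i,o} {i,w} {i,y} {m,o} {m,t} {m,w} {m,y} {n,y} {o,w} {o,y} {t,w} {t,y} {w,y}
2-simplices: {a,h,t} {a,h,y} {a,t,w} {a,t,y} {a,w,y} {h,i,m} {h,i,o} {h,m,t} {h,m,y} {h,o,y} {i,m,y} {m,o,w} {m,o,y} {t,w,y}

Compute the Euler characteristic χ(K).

n_0=10 n_1=31 n_2=14
χ=+10−31+14=-7

χ(K)=-7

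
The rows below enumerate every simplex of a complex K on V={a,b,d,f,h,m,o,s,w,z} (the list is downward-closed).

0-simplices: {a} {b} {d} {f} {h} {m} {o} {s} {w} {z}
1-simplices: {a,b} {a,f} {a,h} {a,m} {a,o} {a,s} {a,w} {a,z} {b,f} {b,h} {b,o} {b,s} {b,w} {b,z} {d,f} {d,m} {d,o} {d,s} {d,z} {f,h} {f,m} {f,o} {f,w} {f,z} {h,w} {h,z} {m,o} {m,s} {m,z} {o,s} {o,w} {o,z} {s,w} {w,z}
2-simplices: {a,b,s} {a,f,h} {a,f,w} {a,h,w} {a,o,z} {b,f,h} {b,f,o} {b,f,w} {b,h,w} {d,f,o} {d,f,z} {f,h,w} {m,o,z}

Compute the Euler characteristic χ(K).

n_0=10 n_1=34 n_2=13
χ=+10−34+13=-11

χ(K)=-11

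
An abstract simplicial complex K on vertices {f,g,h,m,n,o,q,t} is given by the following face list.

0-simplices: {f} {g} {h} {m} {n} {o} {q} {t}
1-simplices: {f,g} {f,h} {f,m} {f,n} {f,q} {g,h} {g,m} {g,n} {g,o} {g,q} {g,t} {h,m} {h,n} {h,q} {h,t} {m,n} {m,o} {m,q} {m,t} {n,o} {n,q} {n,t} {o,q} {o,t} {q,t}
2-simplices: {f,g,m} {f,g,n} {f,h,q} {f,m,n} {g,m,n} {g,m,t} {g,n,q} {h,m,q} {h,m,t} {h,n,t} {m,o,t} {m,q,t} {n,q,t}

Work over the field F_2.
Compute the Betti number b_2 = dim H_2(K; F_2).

n_0=8 n_1=25 n_2=13  [Z2]
∂1: piv[fg,fh,fm,fn,fq,go,gt] rk=7  ker:gh,gm,gn,gq,hm,hn,hq,ht,mn,mo,mq,mt,no,nq,nt,oq,ot,qt
∂2: piv[fgm,fgn,fhq,fmn,gmt,gnq,hmq,hmt,hnt,mot,mqt,nqt] rk=12  ker:gmn
b_2=(13−12)−0=1

b_2=1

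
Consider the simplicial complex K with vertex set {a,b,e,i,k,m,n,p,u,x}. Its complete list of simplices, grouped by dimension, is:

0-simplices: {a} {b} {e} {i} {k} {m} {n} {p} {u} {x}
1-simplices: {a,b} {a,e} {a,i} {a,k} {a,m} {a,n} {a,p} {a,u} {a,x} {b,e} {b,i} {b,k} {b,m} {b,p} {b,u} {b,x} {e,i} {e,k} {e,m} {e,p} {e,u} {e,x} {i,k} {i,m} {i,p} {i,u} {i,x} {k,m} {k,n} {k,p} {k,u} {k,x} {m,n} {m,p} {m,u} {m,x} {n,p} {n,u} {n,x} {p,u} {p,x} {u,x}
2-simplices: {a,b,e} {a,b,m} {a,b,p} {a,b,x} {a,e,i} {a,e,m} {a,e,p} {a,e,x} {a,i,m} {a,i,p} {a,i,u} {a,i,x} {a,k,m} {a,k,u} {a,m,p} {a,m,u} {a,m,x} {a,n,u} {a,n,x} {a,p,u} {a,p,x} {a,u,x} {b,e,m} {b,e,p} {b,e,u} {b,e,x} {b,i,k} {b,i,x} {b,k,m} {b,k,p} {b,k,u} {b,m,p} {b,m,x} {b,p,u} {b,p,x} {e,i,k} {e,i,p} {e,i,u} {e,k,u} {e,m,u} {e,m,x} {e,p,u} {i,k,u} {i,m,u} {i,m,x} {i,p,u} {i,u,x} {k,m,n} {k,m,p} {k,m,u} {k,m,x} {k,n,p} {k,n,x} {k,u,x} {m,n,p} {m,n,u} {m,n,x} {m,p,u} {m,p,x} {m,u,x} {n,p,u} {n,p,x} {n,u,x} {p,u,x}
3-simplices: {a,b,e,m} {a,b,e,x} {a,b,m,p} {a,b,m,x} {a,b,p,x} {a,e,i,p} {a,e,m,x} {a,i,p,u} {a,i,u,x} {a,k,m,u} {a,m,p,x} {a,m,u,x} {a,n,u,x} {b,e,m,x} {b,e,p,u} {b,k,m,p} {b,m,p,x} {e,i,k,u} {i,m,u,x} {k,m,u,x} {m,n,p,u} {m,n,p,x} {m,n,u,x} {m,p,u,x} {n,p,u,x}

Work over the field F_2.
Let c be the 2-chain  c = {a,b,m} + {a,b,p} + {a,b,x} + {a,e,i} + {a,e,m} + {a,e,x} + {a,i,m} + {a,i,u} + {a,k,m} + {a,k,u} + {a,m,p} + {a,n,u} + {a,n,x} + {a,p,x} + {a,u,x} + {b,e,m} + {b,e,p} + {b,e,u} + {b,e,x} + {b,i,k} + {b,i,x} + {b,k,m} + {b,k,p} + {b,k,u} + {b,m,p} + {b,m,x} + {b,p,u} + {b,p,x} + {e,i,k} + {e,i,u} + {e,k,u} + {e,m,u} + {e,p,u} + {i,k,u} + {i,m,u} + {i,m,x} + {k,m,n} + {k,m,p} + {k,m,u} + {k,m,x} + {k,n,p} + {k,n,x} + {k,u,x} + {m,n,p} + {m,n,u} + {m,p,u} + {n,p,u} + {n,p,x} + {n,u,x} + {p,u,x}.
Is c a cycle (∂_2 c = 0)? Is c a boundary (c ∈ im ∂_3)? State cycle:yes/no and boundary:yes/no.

n_0=10 n_1=42 n_2=64 n_3=25  [Z2]
∂1: piv[ab,ae,ai,ak,am,an,ap,au,ax] rk=9  ker:be,bi,bk,bm,bp,bu,bx,ei,ek,em,ep,eu,ex,ik,im,ip,iu,ix,km,kn,kp,ku,kx,mn,mp,mu,mx,np,nu,nx,pu,px,ux
∂2: piv[abe,abm,abp,abx,aei,aem,aep,aex,aim,aip,aiu,aix,akm,aku,amp,amu,amx,anu,anx,apu,apx,aux,beu,bik,bix,bkm,bkp,bku,eik,kmn,kmx,knp,knx] rk=33  ker:bem,bep,bex,bmp,bmx,bpu,bpx,eip,eiu,eku,emu,emx,epu,iku,imu,imx,ipu,iux,kmp,kmu,kux,mnp,mnu,mnx,mpu,mpx,mux,npu,npx,nux,pux
∂3: piv[abem,abex,abmp,abmx,abpx,aeip,aemx,aipu,aiux,akmu,ampx,amux,anux,bepu,bkmp,eiku,imux,kmux,mnpu,mnpx,mnux,mpux] rk=22  ker:bemx,bmpx,npux
∂2c = {a,b} + {a,e} + {a,i} + {a,m} + {a,p} + {a,x} + {b,m} + {b,u} + {b,x} + {e,i} + {e,m} + {e,u} + {i,k} + {i,m} + {k,n} + {k,p} + {k,x} + {m,n} + {m,p} + {m,u} + {m,x} + {p,u}

cycle:no boundary:no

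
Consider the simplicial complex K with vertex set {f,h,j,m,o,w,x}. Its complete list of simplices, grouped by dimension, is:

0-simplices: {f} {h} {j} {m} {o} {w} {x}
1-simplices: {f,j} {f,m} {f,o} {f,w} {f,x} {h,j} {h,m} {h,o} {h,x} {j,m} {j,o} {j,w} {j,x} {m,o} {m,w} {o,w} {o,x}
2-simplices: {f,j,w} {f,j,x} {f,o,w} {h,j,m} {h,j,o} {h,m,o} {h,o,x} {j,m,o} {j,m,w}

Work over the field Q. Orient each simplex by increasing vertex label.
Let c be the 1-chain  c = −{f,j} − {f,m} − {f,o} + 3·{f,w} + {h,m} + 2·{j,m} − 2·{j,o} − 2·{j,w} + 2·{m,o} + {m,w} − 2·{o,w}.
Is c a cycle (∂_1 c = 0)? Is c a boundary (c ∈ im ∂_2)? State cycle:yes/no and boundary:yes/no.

cycle:no boundary:no

n_0=7 n_1=17 n_2=9  [Q]
∂1: piv[fj,fm,fo,fw,fx,hj] rk=6  ker:hm,ho,hx,jm,jo,jw,jx,mo,mw,ow,ox
∂2: piv[fjw,fjx,fow,hjm,hjo,hmo,hox,jmw] rk=8  ker:jmo
∂1c = −{h} + {j} − {m} + {o}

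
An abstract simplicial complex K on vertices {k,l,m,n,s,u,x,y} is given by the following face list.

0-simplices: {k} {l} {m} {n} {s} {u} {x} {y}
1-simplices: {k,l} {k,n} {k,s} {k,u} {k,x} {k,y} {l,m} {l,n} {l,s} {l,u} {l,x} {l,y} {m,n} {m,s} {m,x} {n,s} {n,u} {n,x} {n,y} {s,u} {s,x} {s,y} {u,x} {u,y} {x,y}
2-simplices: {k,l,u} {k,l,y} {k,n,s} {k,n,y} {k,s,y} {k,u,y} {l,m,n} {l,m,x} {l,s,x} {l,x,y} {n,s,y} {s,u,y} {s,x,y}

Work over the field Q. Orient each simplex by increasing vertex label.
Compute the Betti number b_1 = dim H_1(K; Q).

b_1=6

n_0=8 n_1=25 n_2=13  [Q]
∂1: piv[kl,kn,ks,ku,kx,ky,lm] rk=7  ker:ln,ls,lu,lx,ly,mn,ms,mx,ns,nu,nx,ny,su,sx,sy,ux,uy,xy
∂2: piv[klu,kly,kns,kny,ksy,kuy,lmn,lmx,lsx,lxy,suy,sxy] rk=12  ker:nsy
b_1=(25−7)−12=6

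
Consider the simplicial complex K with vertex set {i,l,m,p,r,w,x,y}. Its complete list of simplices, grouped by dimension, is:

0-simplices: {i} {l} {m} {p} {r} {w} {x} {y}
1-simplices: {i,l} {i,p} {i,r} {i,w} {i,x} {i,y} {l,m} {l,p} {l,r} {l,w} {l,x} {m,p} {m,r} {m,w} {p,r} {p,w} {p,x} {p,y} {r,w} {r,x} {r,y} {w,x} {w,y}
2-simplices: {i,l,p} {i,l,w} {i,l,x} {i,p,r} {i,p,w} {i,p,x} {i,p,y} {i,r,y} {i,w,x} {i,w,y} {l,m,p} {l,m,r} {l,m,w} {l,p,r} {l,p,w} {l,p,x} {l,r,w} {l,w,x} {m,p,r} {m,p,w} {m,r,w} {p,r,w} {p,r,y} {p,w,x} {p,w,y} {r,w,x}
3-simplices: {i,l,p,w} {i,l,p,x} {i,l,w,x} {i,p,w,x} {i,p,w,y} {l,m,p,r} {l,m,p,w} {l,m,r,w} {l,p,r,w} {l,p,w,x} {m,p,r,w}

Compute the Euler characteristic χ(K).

n_0=8 n_1=23 n_2=26 n_3=11
χ=+8−23+26−11=0

χ(K)=0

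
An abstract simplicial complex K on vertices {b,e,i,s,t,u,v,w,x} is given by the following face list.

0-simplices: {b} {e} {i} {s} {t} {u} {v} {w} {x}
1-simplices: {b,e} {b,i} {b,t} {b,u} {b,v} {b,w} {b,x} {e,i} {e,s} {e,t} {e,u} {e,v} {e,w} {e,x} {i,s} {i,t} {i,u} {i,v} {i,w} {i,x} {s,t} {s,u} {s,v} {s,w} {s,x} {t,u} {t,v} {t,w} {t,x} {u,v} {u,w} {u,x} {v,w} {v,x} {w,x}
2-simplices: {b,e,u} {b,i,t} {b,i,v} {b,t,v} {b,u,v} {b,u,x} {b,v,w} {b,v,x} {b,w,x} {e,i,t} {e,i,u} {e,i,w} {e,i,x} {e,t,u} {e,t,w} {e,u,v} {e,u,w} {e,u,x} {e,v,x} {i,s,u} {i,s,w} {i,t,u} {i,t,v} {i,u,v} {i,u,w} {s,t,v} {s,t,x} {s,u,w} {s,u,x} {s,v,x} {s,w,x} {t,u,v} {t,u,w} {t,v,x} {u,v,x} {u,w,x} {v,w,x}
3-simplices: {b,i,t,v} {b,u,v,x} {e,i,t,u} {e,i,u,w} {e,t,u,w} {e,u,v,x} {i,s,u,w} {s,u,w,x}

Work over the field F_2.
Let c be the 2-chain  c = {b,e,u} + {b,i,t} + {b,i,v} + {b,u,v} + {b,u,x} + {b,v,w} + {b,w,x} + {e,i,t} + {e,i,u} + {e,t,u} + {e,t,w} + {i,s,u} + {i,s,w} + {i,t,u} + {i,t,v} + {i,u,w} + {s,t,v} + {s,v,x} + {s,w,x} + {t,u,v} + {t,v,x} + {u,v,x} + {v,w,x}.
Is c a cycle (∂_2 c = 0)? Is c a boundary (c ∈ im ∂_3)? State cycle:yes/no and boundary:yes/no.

n_0=9 n_1=35 n_2=37 n_3=8  [Z2]
∂1: piv[be,bi,bt,bu,bv,bw,bx,es] rk=8  ker:ei,et,eu,ev,ew,ex,is,it,iu,iv,iw,ix,st,su,sv,sw,sx,tu,tv,tw,tx,uv,uw,ux,vw,vx,wx
∂2: piv[beu,bit,biv,btv,buv,bux,bvw,bvx,bwx,eit,eiu,eiw,eix,etu,etw,euv,euw,eux,isu,isw,iuv,stv,stx,sux,svx,swx] rk=26  ker:evx,itu,itv,iuw,suw,tuv,tuw,tvx,uvx,uwx,vwx
∂3: piv[bitv,buvx,eitu,eiuw,etuw,euvx,isuw,suwx] rk=8
∂2c = {b,e} + {b,t} + {b,u} + {b,v} + {e,t} + {e,u} + {e,w} + {s,t} + {s,u} + {t,u} + {t,w} + {t,x} + {u,v} + {u,w} + {w,x}

cycle:no boundary:no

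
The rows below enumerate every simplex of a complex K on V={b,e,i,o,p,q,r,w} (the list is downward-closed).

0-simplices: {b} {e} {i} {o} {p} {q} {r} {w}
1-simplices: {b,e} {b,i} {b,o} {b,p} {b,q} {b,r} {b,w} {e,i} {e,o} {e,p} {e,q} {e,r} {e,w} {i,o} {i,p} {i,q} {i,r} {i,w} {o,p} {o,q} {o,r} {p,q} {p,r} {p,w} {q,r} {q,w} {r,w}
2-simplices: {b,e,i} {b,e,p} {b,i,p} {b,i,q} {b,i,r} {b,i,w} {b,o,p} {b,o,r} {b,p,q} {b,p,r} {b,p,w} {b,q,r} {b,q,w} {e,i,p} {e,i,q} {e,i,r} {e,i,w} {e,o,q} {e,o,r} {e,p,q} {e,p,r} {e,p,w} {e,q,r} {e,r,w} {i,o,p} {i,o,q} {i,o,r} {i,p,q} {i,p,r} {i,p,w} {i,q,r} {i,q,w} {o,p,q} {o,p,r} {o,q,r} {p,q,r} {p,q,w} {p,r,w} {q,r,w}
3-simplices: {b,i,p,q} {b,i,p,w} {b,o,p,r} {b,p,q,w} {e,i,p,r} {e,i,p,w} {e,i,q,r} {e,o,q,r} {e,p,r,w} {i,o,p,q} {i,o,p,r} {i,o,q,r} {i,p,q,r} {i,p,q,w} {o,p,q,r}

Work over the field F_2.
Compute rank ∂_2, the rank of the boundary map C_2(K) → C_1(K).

rank∂_2=20

n_0=8 n_1=27 n_2=39 n_3=15  [Z2]
∂1: piv[be,bi,bo,bp,bq,br,bw] rk=7  ker:ei,eo,ep,eq,er,ew,io,ip,iq,ir,iw,op,oq,or,pq,pr,pw,qr,qw,rw
∂2: piv[bei,bep,bip,biq,bir,biw,bop,bor,bpq,bpr,bpw,bqr,bqw,eiq,eir,eiw,eoq,eor,erw,iop] rk=20  ker:eip,epq,epr,epw,eqr,ioq,ior,ipq,ipr,ipw,iqr,iqw,opq,opr,oqr,pqr,pqw,prw,qrw
∂3: piv[bipq,bipw,bopr,bpqw,eipr,eipw,eiqr,eoqr,eprw,iopq,iopr,ioqr,ipqr,ipqw] rk=14  ker:opqr
rk∂_2=20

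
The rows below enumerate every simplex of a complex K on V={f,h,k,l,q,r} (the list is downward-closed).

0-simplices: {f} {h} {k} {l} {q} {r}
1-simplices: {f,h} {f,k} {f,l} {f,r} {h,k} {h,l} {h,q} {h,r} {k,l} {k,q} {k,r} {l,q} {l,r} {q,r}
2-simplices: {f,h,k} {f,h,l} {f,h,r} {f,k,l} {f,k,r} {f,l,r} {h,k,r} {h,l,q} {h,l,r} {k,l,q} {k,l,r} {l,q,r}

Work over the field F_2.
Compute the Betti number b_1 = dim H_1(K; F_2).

b_1=0

n_0=6 n_1=14 n_2=12  [Z2]
∂1: piv[fh,fk,fl,fr,hq] rk=5  ker:hk,hl,hr,kl,kq,kr,lq,lr,qr
∂2: piv[fhk,fhl,fhr,fkl,fkr,flr,hlq,klq,lqr] rk=9  ker:hkr,hlr,klr
b_1=(14−5)−9=0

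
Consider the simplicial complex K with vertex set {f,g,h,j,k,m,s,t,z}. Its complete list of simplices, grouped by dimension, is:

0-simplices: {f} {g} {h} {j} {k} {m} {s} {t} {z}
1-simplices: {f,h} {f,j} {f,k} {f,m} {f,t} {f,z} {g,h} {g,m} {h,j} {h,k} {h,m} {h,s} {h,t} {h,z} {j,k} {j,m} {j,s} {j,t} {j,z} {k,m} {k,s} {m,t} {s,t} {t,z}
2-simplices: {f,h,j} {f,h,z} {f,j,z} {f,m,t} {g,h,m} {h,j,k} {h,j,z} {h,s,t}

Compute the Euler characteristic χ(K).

χ(K)=-7

n_0=9 n_1=24 n_2=8
χ=+9−24+8=-7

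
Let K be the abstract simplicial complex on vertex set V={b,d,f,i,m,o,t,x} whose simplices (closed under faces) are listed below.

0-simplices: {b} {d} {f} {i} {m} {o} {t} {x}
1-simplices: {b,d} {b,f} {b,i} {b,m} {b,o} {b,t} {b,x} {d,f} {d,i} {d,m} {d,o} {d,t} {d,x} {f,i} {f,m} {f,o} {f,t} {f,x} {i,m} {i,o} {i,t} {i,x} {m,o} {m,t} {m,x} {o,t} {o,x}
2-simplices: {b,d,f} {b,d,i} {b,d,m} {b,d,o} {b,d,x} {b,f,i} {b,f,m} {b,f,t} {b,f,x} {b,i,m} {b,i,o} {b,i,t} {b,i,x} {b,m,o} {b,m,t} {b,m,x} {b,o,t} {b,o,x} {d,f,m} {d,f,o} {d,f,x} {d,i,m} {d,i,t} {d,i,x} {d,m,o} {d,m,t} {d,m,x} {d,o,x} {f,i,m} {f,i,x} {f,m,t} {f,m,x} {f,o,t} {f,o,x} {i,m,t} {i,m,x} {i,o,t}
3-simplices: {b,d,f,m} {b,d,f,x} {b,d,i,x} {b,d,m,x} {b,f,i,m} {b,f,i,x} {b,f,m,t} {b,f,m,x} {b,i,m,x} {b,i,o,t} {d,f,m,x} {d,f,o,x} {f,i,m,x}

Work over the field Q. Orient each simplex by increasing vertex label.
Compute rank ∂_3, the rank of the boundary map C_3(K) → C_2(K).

rank∂_3=11

n_0=8 n_1=27 n_2=37 n_3=13  [Q]
∂1: piv[bd,bf,bi,bm,bo,bt,bx] rk=7  ker:df,di,dm,do,dt,dx,fi,fm,fo,ft,fx,im,io,it,ix,mo,mt,mx,ot,ox
∂2: piv[bdf,bdi,bdm,bdo,bdx,bfi,bfm,bft,bfx,bim,bio,bit,bix,bmo,bmt,bmx,bot,box,dfo,dit] rk=20  ker:dfm,dfx,dim,dix,dmo,dmt,dmx,dox,fim,fix,fmt,fmx,fot,fox,imt,imx,iot
∂3: piv[bdfm,bdfx,bdix,bdmx,bfim,bfix,bfmt,bfmx,bimx,biot,dfox] rk=11  ker:dfmx,fimx
rk∂_3=11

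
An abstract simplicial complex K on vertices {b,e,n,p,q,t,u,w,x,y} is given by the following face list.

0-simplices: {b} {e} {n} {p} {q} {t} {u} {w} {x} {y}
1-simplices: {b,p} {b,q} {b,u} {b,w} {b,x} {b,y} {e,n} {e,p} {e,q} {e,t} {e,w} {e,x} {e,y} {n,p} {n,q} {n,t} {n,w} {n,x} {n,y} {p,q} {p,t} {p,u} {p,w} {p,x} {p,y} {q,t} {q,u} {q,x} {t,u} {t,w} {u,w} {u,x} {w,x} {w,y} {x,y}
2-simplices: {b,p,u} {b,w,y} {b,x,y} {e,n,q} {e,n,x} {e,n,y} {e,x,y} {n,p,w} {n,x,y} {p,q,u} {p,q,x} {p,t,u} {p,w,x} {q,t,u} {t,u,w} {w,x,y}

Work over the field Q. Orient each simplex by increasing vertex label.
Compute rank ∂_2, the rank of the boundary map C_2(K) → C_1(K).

n_0=10 n_1=35 n_2=16  [Q]
∂1: piv[bp,bq,bu,bw,bx,by,en,ep,et] rk=9  ker:eq,ew,ex,ey,np,nq,nt,nw,nx,ny,pq,pt,pu,pw,px,py,qt,qu,qx,tu,tw,uw,ux,wx,wy,xy
∂2: piv[bpu,bwy,bxy,enq,enx,eny,exy,npw,pqu,pqx,ptu,pwx,qtu,tuw,wxy] rk=15  ker:nxy
rk∂_2=15

rank∂_2=15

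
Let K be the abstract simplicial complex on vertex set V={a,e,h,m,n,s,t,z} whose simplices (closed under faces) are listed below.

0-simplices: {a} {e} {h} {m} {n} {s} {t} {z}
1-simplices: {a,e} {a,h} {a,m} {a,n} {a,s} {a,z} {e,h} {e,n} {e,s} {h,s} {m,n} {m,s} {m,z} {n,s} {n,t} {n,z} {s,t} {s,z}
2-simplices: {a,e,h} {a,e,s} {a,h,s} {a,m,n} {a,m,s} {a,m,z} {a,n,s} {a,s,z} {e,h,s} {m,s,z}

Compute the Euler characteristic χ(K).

χ(K)=0

n_0=8 n_1=18 n_2=10
χ=+8−18+10=0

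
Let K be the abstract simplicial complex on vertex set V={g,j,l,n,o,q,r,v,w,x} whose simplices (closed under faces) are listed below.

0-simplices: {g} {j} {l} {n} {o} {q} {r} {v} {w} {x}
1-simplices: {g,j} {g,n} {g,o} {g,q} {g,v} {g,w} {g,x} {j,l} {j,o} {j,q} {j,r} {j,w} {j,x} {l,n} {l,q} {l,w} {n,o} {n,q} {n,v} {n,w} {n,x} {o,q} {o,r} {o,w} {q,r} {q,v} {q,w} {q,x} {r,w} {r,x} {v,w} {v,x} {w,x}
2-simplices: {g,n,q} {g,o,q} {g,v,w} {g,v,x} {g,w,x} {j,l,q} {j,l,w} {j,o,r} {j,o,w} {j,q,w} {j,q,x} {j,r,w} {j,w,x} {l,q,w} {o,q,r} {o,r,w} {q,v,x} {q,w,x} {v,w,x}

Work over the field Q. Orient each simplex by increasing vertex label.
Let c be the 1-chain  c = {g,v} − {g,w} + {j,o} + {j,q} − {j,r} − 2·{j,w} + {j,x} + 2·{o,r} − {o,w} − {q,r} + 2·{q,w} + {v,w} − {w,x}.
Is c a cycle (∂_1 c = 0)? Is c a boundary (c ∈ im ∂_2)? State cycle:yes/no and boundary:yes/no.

n_0=10 n_1=33 n_2=19  [Q]
∂1: piv[gj,gn,go,gq,gv,gw,gx,jl,jr] rk=9  ker:jo,jq,jw,jx,ln,lq,lw,no,nq,nv,nw,nx,oq,or,ow,qr,qv,qw,qx,rw,rx,vw,vx,wx
∂2: piv[gnq,goq,gvw,gvx,gwx,jlq,jlw,jor,jow,jqw,jqx,jrw,jwx,oqr,qvx] rk=15  ker:lqw,orw,qwx,vwx
∂1c = 0
c vs im∂2: residual ≠ 0 ⇒ not boundary

cycle:yes boundary:no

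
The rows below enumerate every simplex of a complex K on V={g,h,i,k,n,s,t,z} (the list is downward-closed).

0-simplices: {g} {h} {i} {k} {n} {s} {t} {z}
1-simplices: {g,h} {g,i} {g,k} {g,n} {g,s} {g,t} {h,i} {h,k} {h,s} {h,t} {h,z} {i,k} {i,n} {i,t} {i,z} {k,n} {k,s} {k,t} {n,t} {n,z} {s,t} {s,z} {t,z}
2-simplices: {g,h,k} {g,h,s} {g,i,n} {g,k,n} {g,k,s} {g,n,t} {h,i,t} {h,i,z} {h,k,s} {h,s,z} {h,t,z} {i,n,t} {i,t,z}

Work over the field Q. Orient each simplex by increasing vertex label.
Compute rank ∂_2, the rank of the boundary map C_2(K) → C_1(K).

rank∂_2=11

n_0=8 n_1=23 n_2=13  [Q]
∂1: piv[gh,gi,gk,gn,gs,gt,hz] rk=7  ker:hi,hk,hs,ht,ik,in,it,iz,kn,ks,kt,nt,nz,st,sz,tz
∂2: piv[ghk,ghs,gin,gkn,gks,gnt,hit,hiz,hsz,htz,int] rk=11  ker:hks,itz
rk∂_2=11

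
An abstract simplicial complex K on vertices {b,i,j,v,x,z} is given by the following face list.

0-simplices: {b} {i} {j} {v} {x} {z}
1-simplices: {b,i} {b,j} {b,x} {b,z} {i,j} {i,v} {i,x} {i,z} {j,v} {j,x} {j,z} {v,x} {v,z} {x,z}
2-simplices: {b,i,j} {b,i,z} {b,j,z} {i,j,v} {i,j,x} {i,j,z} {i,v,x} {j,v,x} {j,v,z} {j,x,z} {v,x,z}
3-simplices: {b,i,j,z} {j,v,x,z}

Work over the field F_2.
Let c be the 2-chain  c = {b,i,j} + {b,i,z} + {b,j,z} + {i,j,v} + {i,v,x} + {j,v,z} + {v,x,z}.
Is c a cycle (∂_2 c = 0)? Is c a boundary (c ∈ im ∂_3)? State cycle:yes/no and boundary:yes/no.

cycle:no boundary:no

n_0=6 n_1=14 n_2=11 n_3=2  [Z2]
∂1: piv[bi,bj,bx,bz,iv] rk=5  ker:ij,ix,iz,jv,jx,jz,vx,vz,xz
∂2: piv[bij,biz,bjz,ijv,ijx,ivx,jvz,jxz] rk=8  ker:ijz,jvx,vxz
∂3: piv[bijz,jvxz] rk=2
∂2c = {i,x} + {i,z} + {x,z}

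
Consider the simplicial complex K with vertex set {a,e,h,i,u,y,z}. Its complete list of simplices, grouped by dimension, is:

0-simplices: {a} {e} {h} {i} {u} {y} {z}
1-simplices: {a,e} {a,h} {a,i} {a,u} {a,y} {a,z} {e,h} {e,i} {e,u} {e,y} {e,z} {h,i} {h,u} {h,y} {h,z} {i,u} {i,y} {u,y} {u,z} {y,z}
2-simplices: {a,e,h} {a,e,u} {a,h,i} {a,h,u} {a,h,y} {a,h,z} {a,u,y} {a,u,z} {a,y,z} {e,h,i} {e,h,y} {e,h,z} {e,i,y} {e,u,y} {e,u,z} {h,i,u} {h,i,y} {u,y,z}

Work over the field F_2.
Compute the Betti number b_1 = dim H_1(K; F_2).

b_1=0

n_0=7 n_1=20 n_2=18  [Z2]
∂1: piv[ae,ah,ai,au,ay,az] rk=6  ker:eh,ei,eu,ey,ez,hi,hu,hy,hz,iu,iy,uy,uz,yz
∂2: piv[aeh,aeu,ahi,ahu,ahy,ahz,auy,auz,ayz,ehi,ehy,ehz,eiy,hiu] rk=14  ker:euy,euz,hiy,uyz
b_1=(20−6)−14=0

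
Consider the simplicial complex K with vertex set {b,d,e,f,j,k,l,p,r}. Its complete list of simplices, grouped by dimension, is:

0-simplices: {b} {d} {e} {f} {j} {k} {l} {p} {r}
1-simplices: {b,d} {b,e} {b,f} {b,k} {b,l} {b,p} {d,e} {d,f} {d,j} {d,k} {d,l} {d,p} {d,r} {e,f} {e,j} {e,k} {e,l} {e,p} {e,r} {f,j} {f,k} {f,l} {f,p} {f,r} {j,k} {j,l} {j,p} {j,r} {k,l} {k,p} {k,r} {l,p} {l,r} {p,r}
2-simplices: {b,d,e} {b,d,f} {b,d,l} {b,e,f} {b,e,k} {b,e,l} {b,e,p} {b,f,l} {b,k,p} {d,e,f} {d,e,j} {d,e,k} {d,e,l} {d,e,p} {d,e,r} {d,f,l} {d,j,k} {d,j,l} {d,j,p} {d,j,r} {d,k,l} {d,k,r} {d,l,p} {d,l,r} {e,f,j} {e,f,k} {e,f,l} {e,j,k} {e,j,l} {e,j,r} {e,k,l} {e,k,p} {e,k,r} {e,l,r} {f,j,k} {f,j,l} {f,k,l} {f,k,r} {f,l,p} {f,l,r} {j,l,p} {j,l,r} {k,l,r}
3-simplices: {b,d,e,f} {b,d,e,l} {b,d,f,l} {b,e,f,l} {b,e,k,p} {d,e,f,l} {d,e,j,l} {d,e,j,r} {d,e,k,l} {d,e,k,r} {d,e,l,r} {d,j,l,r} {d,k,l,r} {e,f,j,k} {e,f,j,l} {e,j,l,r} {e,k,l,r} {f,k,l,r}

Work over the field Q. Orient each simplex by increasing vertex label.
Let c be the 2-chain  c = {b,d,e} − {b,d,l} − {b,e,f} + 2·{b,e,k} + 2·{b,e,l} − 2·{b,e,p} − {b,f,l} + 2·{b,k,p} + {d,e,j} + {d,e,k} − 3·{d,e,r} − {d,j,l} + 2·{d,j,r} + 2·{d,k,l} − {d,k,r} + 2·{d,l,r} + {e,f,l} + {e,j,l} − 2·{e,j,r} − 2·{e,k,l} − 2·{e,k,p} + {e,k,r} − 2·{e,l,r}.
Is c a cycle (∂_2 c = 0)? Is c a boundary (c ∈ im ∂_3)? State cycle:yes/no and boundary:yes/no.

n_0=9 n_1=34 n_2=43 n_3=18  [Q]
∂1: piv[bd,be,bf,bk,bl,bp,dj,dr] rk=8  ker:de,df,dk,dl,dp,ef,ej,ek,el,ep,er,fj,fk,fl,fp,fr,jk,jl,jp,jr,kl,kp,kr,lp,lr,pr
∂2: piv[bde,bdf,bdl,bef,bek,bel,bep,bfl,bkp,dej,dek,dep,der,djk,djl,djp,djr,dkl,dkr,dlp,dlr,efj,efk,fkr,flp] rk=25  ker:def,del,dfl,efl,ejk,ejl,ejr,ekl,ekp,ekr,elr,fjk,fjl,fkl,flr,jlp,jlr,klr
∂3: piv[bdef,bdel,bdfl,befl,bekp,dejl,dejr,dekl,dekr,delr,djlr,dklr,efjk,efjl,fklr] rk=15  ker:defl,ejlr,eklr
∂2c = 0
c vs im∂3: reduces to 0 ⇒ boundary

cycle:yes boundary:yes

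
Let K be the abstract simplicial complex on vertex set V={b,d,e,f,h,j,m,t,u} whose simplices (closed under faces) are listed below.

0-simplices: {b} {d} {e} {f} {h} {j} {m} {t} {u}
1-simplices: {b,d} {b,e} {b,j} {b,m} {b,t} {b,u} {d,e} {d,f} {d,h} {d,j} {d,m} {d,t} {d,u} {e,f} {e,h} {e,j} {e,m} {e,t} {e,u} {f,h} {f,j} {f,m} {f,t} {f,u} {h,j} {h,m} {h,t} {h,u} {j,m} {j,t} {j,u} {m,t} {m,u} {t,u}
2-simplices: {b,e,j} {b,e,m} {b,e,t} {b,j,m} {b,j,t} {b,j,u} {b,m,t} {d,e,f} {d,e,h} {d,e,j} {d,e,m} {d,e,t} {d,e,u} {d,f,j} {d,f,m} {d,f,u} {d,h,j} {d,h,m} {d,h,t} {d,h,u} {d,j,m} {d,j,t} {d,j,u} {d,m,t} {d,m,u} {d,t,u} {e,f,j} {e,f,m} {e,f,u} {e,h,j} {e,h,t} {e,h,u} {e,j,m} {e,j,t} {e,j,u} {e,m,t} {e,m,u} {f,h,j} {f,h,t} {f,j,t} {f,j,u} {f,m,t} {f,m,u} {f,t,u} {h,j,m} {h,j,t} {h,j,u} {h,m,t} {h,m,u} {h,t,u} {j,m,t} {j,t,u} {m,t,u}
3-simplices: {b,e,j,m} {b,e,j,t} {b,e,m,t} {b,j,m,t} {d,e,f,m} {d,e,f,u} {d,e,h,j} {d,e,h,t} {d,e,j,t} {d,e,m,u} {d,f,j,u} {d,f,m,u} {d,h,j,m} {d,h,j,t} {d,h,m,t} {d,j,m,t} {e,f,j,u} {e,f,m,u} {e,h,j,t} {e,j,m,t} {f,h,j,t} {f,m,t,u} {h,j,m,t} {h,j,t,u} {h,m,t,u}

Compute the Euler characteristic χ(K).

n_0=9 n_1=34 n_2=53 n_3=25
χ=+9−34+53−25=3

χ(K)=3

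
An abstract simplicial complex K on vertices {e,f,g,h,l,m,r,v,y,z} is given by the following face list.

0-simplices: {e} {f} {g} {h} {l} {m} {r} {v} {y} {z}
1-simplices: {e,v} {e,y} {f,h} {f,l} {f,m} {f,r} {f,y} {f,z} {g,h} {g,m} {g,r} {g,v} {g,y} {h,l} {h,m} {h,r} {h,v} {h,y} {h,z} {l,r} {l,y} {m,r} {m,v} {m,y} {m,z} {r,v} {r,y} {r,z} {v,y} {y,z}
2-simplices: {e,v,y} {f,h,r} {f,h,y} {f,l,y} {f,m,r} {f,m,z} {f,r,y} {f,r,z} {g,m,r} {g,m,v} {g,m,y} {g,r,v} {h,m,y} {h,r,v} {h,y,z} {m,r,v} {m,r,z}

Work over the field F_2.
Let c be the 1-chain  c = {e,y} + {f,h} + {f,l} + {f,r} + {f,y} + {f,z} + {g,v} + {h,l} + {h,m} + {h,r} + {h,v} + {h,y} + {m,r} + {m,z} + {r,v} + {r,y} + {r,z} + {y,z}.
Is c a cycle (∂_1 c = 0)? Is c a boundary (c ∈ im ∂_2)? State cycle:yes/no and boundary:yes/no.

n_0=10 n_1=30 n_2=17  [Z2]
∂1: piv[ev,ey,fh,fl,fm,fr,fy,fz,gh] rk=9  ker:gm,gr,gv,gy,hl,hm,hr,hv,hy,hz,lr,ly,mr,mv,my,mz,rv,ry,rz,vy,yz
∂2: piv[evy,fhr,fhy,fly,fmr,fmz,fry,frz,gmr,gmv,gmy,grv,hmy,hrv,hyz] rk=15  ker:mrv,mrz
∂1c = {e} + {f} + {g} + {m} + {v} + {y}

cycle:no boundary:no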